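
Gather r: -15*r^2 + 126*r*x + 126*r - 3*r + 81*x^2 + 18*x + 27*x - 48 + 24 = -15*r^2 + r*(126*x + 123) + 81*x^2 + 45*x - 24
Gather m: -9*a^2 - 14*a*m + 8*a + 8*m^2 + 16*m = -9*a^2 + 8*a + 8*m^2 + m*(16 - 14*a)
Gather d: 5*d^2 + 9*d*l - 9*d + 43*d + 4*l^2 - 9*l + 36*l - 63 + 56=5*d^2 + d*(9*l + 34) + 4*l^2 + 27*l - 7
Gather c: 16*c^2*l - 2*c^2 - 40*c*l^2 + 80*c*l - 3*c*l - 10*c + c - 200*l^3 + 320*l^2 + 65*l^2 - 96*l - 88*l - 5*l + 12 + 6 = c^2*(16*l - 2) + c*(-40*l^2 + 77*l - 9) - 200*l^3 + 385*l^2 - 189*l + 18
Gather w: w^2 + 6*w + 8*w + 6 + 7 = w^2 + 14*w + 13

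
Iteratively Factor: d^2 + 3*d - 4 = (d - 1)*(d + 4)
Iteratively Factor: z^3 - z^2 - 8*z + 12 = (z - 2)*(z^2 + z - 6) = (z - 2)*(z + 3)*(z - 2)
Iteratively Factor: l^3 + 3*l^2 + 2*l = (l + 1)*(l^2 + 2*l) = (l + 1)*(l + 2)*(l)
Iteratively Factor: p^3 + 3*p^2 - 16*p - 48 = (p + 3)*(p^2 - 16) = (p + 3)*(p + 4)*(p - 4)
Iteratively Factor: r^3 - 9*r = (r + 3)*(r^2 - 3*r) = (r - 3)*(r + 3)*(r)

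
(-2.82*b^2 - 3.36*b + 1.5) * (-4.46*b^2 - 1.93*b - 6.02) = 12.5772*b^4 + 20.4282*b^3 + 16.7712*b^2 + 17.3322*b - 9.03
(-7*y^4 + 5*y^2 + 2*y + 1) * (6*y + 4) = -42*y^5 - 28*y^4 + 30*y^3 + 32*y^2 + 14*y + 4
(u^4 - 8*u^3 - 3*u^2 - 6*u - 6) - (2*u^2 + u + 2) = u^4 - 8*u^3 - 5*u^2 - 7*u - 8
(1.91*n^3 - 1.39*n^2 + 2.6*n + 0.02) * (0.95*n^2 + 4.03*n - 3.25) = 1.8145*n^5 + 6.3768*n^4 - 9.3392*n^3 + 15.0145*n^2 - 8.3694*n - 0.065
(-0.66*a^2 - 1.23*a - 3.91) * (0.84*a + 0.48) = -0.5544*a^3 - 1.35*a^2 - 3.8748*a - 1.8768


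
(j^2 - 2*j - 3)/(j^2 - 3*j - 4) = (j - 3)/(j - 4)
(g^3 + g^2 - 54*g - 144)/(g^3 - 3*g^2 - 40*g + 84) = (g^2 - 5*g - 24)/(g^2 - 9*g + 14)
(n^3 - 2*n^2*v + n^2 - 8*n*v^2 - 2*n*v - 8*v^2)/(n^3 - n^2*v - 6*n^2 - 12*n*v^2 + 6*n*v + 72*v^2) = (n^2 + 2*n*v + n + 2*v)/(n^2 + 3*n*v - 6*n - 18*v)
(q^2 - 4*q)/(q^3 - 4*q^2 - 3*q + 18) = q*(q - 4)/(q^3 - 4*q^2 - 3*q + 18)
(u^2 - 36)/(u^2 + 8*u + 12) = (u - 6)/(u + 2)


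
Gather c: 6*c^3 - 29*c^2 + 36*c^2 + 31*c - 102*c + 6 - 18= 6*c^3 + 7*c^2 - 71*c - 12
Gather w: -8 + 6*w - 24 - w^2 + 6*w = -w^2 + 12*w - 32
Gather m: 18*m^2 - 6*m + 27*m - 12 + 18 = 18*m^2 + 21*m + 6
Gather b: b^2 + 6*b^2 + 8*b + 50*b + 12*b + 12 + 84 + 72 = 7*b^2 + 70*b + 168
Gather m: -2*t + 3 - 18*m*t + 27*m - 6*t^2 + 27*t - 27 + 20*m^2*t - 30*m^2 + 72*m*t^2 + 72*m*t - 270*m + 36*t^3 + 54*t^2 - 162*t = m^2*(20*t - 30) + m*(72*t^2 + 54*t - 243) + 36*t^3 + 48*t^2 - 137*t - 24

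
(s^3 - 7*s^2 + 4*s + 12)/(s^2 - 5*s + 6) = (s^2 - 5*s - 6)/(s - 3)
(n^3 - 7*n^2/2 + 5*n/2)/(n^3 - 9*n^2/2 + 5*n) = (n - 1)/(n - 2)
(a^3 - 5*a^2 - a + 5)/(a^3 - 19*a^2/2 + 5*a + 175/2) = 2*(a^2 - 1)/(2*a^2 - 9*a - 35)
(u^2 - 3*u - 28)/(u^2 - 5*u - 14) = (u + 4)/(u + 2)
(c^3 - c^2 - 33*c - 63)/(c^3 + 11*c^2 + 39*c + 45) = (c - 7)/(c + 5)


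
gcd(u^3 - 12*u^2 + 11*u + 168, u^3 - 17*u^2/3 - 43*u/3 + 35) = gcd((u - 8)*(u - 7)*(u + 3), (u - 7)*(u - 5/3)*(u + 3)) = u^2 - 4*u - 21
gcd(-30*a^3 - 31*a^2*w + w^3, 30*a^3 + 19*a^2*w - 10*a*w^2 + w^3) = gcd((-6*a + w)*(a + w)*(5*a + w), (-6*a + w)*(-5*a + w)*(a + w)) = -6*a^2 - 5*a*w + w^2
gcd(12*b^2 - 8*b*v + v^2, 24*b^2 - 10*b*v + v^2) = -6*b + v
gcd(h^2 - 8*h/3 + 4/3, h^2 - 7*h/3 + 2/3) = h - 2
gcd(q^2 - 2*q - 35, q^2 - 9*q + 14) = q - 7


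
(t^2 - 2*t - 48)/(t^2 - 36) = (t - 8)/(t - 6)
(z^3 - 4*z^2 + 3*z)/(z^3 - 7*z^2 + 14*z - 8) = z*(z - 3)/(z^2 - 6*z + 8)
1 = 1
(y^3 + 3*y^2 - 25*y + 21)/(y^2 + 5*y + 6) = (y^3 + 3*y^2 - 25*y + 21)/(y^2 + 5*y + 6)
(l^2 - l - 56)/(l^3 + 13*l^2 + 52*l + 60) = (l^2 - l - 56)/(l^3 + 13*l^2 + 52*l + 60)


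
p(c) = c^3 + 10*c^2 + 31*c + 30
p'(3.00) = 118.00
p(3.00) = 240.00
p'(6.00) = 259.00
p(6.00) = 792.00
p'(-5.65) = 13.77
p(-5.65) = -6.29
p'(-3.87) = -1.47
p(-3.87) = 1.84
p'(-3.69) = -1.95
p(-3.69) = 1.53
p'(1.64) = 71.87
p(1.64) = 112.15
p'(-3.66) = -2.01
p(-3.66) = 1.47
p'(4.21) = 168.37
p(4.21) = 412.37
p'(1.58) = 70.09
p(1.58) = 107.89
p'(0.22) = 35.55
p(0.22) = 37.31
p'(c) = 3*c^2 + 20*c + 31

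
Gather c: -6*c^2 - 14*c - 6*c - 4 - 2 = -6*c^2 - 20*c - 6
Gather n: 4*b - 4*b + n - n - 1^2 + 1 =0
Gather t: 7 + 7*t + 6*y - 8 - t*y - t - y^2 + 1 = t*(6 - y) - y^2 + 6*y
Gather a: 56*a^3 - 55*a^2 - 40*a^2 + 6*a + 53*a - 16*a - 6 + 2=56*a^3 - 95*a^2 + 43*a - 4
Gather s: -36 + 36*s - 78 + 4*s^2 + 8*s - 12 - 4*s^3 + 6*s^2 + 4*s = -4*s^3 + 10*s^2 + 48*s - 126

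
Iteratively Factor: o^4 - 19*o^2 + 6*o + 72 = (o + 2)*(o^3 - 2*o^2 - 15*o + 36) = (o + 2)*(o + 4)*(o^2 - 6*o + 9) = (o - 3)*(o + 2)*(o + 4)*(o - 3)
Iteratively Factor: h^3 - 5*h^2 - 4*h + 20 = (h + 2)*(h^2 - 7*h + 10) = (h - 2)*(h + 2)*(h - 5)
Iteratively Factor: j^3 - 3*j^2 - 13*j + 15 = (j - 1)*(j^2 - 2*j - 15) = (j - 5)*(j - 1)*(j + 3)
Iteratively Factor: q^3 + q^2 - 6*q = (q)*(q^2 + q - 6) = q*(q + 3)*(q - 2)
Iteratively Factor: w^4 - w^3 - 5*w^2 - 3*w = (w + 1)*(w^3 - 2*w^2 - 3*w) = (w - 3)*(w + 1)*(w^2 + w) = (w - 3)*(w + 1)^2*(w)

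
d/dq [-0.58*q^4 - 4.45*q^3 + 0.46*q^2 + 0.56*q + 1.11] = -2.32*q^3 - 13.35*q^2 + 0.92*q + 0.56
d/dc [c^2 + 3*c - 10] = 2*c + 3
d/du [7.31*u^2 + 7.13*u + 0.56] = 14.62*u + 7.13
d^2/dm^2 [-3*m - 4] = 0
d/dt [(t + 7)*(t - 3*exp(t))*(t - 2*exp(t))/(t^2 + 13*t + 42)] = (-5*t^2*exp(t) + t^2 + 12*t*exp(2*t) - 30*t*exp(t) + 12*t + 66*exp(2*t) - 30*exp(t))/(t^2 + 12*t + 36)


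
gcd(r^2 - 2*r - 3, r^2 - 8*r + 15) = r - 3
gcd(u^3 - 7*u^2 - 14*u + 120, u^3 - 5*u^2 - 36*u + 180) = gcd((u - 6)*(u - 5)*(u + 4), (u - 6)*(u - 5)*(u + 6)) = u^2 - 11*u + 30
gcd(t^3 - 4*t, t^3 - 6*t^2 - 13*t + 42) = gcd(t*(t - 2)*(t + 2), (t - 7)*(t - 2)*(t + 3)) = t - 2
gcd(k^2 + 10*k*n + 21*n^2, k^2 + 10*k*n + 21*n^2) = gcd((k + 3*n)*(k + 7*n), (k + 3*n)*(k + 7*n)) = k^2 + 10*k*n + 21*n^2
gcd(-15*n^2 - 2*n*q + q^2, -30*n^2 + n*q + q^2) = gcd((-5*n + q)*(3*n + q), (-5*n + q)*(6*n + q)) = -5*n + q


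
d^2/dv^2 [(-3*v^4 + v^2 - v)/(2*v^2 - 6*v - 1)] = 2*(-12*v^6 + 108*v^5 - 306*v^4 - 136*v^3 - 12*v^2 - 6*v + 7)/(8*v^6 - 72*v^5 + 204*v^4 - 144*v^3 - 102*v^2 - 18*v - 1)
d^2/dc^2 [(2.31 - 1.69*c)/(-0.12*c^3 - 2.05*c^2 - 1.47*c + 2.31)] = (0.146016*c^5 + 2.095272*c^4 + 4.51605799999999*c^3 - 55.069938*c^2 + 2.408868*c - 20.383902)/(0.001728*c^9 + 0.08856*c^8 + 1.576404*c^7 + 10.685053*c^6 + 15.901389*c^5 - 18.278694*c^4 - 36.669591*c^3 + 17.841978*c^2 + 23.532201*c - 12.326391)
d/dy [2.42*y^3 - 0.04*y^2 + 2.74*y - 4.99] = 7.26*y^2 - 0.08*y + 2.74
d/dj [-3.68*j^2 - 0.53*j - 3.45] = -7.36*j - 0.53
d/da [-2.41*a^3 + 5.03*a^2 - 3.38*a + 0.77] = -7.23*a^2 + 10.06*a - 3.38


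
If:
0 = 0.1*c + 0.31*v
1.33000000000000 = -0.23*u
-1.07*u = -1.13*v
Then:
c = 16.97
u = -5.78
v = -5.48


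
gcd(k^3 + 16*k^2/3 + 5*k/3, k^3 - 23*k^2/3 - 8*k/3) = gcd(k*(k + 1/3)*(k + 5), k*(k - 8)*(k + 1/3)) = k^2 + k/3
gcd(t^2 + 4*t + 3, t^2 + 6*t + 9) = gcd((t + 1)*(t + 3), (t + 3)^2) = t + 3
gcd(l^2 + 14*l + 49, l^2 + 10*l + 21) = l + 7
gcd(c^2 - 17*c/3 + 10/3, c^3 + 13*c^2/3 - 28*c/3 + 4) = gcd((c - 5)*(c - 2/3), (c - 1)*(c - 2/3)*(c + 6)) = c - 2/3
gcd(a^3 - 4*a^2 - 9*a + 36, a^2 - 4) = 1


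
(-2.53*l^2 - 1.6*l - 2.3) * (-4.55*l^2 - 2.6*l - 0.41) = 11.5115*l^4 + 13.858*l^3 + 15.6623*l^2 + 6.636*l + 0.943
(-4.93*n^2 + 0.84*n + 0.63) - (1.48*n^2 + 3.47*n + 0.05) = -6.41*n^2 - 2.63*n + 0.58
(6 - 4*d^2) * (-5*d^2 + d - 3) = 20*d^4 - 4*d^3 - 18*d^2 + 6*d - 18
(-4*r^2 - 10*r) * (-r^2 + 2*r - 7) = 4*r^4 + 2*r^3 + 8*r^2 + 70*r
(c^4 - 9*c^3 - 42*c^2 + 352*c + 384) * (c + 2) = c^5 - 7*c^4 - 60*c^3 + 268*c^2 + 1088*c + 768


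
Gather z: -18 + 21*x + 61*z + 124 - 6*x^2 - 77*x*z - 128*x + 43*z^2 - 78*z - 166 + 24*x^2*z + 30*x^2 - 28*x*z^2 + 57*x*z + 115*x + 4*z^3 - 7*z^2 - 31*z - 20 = 24*x^2 + 8*x + 4*z^3 + z^2*(36 - 28*x) + z*(24*x^2 - 20*x - 48) - 80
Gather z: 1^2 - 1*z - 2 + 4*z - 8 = 3*z - 9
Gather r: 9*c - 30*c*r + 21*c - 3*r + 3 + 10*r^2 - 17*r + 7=30*c + 10*r^2 + r*(-30*c - 20) + 10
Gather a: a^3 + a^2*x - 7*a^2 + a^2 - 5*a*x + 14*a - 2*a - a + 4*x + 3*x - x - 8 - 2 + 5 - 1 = a^3 + a^2*(x - 6) + a*(11 - 5*x) + 6*x - 6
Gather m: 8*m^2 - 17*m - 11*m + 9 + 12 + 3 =8*m^2 - 28*m + 24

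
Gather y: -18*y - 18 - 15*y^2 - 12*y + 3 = -15*y^2 - 30*y - 15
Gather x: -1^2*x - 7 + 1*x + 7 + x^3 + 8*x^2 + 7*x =x^3 + 8*x^2 + 7*x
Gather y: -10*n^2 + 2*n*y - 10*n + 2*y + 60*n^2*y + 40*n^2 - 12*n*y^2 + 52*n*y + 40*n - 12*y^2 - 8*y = 30*n^2 + 30*n + y^2*(-12*n - 12) + y*(60*n^2 + 54*n - 6)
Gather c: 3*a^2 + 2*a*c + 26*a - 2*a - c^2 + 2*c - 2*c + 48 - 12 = 3*a^2 + 2*a*c + 24*a - c^2 + 36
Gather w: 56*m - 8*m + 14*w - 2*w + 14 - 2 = 48*m + 12*w + 12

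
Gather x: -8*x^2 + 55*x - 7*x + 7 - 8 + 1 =-8*x^2 + 48*x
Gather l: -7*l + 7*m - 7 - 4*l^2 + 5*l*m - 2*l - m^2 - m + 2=-4*l^2 + l*(5*m - 9) - m^2 + 6*m - 5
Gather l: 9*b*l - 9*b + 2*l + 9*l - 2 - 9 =-9*b + l*(9*b + 11) - 11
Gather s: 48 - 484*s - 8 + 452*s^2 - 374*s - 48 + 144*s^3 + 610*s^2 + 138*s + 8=144*s^3 + 1062*s^2 - 720*s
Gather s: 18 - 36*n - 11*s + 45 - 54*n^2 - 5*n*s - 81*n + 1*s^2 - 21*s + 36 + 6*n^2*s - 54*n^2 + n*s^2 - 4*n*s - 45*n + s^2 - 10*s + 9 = -108*n^2 - 162*n + s^2*(n + 2) + s*(6*n^2 - 9*n - 42) + 108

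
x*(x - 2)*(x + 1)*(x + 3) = x^4 + 2*x^3 - 5*x^2 - 6*x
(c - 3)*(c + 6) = c^2 + 3*c - 18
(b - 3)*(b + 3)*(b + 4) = b^3 + 4*b^2 - 9*b - 36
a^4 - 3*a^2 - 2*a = a*(a - 2)*(a + 1)^2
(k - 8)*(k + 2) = k^2 - 6*k - 16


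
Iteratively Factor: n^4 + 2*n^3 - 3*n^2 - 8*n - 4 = (n + 2)*(n^3 - 3*n - 2) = (n + 1)*(n + 2)*(n^2 - n - 2) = (n - 2)*(n + 1)*(n + 2)*(n + 1)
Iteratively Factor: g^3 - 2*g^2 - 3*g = (g - 3)*(g^2 + g) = (g - 3)*(g + 1)*(g)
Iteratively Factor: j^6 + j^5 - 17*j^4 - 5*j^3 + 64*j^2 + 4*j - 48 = (j + 4)*(j^5 - 3*j^4 - 5*j^3 + 15*j^2 + 4*j - 12) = (j - 3)*(j + 4)*(j^4 - 5*j^2 + 4) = (j - 3)*(j + 1)*(j + 4)*(j^3 - j^2 - 4*j + 4) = (j - 3)*(j - 2)*(j + 1)*(j + 4)*(j^2 + j - 2) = (j - 3)*(j - 2)*(j - 1)*(j + 1)*(j + 4)*(j + 2)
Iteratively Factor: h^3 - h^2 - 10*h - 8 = (h - 4)*(h^2 + 3*h + 2) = (h - 4)*(h + 1)*(h + 2)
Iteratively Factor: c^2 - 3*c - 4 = (c + 1)*(c - 4)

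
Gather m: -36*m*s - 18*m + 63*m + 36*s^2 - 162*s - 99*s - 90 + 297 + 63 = m*(45 - 36*s) + 36*s^2 - 261*s + 270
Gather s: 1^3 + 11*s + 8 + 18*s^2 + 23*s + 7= 18*s^2 + 34*s + 16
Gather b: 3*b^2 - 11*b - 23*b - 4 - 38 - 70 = 3*b^2 - 34*b - 112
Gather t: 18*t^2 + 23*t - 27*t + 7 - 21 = 18*t^2 - 4*t - 14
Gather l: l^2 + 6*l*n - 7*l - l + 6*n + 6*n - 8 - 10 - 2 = l^2 + l*(6*n - 8) + 12*n - 20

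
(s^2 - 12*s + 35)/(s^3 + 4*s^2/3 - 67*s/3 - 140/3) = 3*(s - 7)/(3*s^2 + 19*s + 28)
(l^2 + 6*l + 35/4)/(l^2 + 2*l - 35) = (l^2 + 6*l + 35/4)/(l^2 + 2*l - 35)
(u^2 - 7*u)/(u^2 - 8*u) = (u - 7)/(u - 8)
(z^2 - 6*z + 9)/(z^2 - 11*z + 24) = (z - 3)/(z - 8)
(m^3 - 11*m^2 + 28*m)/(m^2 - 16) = m*(m - 7)/(m + 4)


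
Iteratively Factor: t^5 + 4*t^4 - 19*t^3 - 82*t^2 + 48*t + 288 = (t - 4)*(t^4 + 8*t^3 + 13*t^2 - 30*t - 72) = (t - 4)*(t + 3)*(t^3 + 5*t^2 - 2*t - 24) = (t - 4)*(t + 3)*(t + 4)*(t^2 + t - 6) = (t - 4)*(t + 3)^2*(t + 4)*(t - 2)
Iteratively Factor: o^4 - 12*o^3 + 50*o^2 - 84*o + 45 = (o - 5)*(o^3 - 7*o^2 + 15*o - 9) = (o - 5)*(o - 3)*(o^2 - 4*o + 3) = (o - 5)*(o - 3)*(o - 1)*(o - 3)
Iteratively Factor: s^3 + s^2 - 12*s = (s - 3)*(s^2 + 4*s) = s*(s - 3)*(s + 4)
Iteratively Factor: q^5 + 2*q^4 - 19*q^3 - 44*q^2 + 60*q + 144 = (q + 3)*(q^4 - q^3 - 16*q^2 + 4*q + 48) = (q + 2)*(q + 3)*(q^3 - 3*q^2 - 10*q + 24) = (q - 4)*(q + 2)*(q + 3)*(q^2 + q - 6) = (q - 4)*(q - 2)*(q + 2)*(q + 3)*(q + 3)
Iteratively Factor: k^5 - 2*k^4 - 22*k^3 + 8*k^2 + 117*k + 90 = (k + 2)*(k^4 - 4*k^3 - 14*k^2 + 36*k + 45) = (k + 2)*(k + 3)*(k^3 - 7*k^2 + 7*k + 15) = (k + 1)*(k + 2)*(k + 3)*(k^2 - 8*k + 15) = (k - 3)*(k + 1)*(k + 2)*(k + 3)*(k - 5)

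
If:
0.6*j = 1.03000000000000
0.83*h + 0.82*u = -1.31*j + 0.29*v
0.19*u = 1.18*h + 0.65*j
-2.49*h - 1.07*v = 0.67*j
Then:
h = -1.12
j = 1.72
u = -1.07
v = 1.53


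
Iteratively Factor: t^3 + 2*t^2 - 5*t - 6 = (t + 1)*(t^2 + t - 6) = (t + 1)*(t + 3)*(t - 2)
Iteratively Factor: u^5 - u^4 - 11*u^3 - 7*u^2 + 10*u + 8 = (u + 1)*(u^4 - 2*u^3 - 9*u^2 + 2*u + 8) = (u - 4)*(u + 1)*(u^3 + 2*u^2 - u - 2) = (u - 4)*(u + 1)*(u + 2)*(u^2 - 1) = (u - 4)*(u - 1)*(u + 1)*(u + 2)*(u + 1)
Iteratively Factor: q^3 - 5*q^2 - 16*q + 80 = (q - 4)*(q^2 - q - 20) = (q - 4)*(q + 4)*(q - 5)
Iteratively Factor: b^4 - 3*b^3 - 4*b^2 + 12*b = (b + 2)*(b^3 - 5*b^2 + 6*b) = (b - 3)*(b + 2)*(b^2 - 2*b) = b*(b - 3)*(b + 2)*(b - 2)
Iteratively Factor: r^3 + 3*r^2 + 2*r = (r + 2)*(r^2 + r) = r*(r + 2)*(r + 1)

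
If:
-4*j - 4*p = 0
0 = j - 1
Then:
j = 1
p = -1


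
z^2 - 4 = (z - 2)*(z + 2)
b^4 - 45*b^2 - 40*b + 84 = (b - 7)*(b - 1)*(b + 2)*(b + 6)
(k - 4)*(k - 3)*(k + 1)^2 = k^4 - 5*k^3 - k^2 + 17*k + 12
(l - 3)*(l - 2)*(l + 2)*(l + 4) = l^4 + l^3 - 16*l^2 - 4*l + 48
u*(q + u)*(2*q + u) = 2*q^2*u + 3*q*u^2 + u^3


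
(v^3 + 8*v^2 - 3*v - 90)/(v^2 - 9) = (v^2 + 11*v + 30)/(v + 3)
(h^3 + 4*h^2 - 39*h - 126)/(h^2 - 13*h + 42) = (h^2 + 10*h + 21)/(h - 7)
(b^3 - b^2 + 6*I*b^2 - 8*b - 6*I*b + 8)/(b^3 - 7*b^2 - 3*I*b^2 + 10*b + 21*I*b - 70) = (b^2 + b*(-1 + 4*I) - 4*I)/(b^2 - b*(7 + 5*I) + 35*I)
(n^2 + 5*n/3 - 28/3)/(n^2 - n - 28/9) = 3*(n + 4)/(3*n + 4)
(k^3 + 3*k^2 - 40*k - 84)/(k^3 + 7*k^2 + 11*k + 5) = (k^3 + 3*k^2 - 40*k - 84)/(k^3 + 7*k^2 + 11*k + 5)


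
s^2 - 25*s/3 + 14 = (s - 6)*(s - 7/3)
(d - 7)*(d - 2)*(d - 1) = d^3 - 10*d^2 + 23*d - 14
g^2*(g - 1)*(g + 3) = g^4 + 2*g^3 - 3*g^2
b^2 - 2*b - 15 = (b - 5)*(b + 3)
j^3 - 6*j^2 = j^2*(j - 6)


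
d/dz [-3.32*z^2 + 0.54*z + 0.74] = 0.54 - 6.64*z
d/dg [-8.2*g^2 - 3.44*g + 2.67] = -16.4*g - 3.44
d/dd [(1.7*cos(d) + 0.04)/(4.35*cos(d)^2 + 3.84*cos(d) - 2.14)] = (7.395*cos(d)^2 + 0.348*cos(d) + 3.7916)*sin(d)/(18.9225*cos(d)^4 + 33.408*cos(d)^3 - 3.8724*cos(d)^2 - 16.4352*cos(d) + 4.5796)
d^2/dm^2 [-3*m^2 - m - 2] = -6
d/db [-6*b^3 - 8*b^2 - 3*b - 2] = -18*b^2 - 16*b - 3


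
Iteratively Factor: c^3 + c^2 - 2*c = (c + 2)*(c^2 - c) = c*(c + 2)*(c - 1)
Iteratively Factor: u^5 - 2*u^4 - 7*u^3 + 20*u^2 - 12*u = (u - 2)*(u^4 - 7*u^2 + 6*u) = u*(u - 2)*(u^3 - 7*u + 6) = u*(u - 2)^2*(u^2 + 2*u - 3) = u*(u - 2)^2*(u + 3)*(u - 1)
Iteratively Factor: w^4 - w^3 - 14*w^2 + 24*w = (w)*(w^3 - w^2 - 14*w + 24) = w*(w - 3)*(w^2 + 2*w - 8) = w*(w - 3)*(w + 4)*(w - 2)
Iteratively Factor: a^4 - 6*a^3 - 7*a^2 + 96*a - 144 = (a - 3)*(a^3 - 3*a^2 - 16*a + 48) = (a - 4)*(a - 3)*(a^2 + a - 12) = (a - 4)*(a - 3)^2*(a + 4)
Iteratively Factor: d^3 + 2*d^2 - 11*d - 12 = (d - 3)*(d^2 + 5*d + 4) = (d - 3)*(d + 1)*(d + 4)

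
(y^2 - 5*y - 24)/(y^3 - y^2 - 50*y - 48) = (y + 3)/(y^2 + 7*y + 6)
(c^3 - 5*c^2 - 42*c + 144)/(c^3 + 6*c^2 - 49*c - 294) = (c^2 - 11*c + 24)/(c^2 - 49)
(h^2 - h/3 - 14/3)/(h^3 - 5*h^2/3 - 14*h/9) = 3*(h + 2)/(h*(3*h + 2))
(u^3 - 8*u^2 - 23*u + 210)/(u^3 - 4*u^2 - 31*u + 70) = (u - 6)/(u - 2)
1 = 1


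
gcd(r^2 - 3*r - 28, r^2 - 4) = 1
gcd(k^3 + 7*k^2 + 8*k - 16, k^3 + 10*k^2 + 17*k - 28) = k^2 + 3*k - 4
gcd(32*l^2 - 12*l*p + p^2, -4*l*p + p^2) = -4*l + p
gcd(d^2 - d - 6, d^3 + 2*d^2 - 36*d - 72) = d + 2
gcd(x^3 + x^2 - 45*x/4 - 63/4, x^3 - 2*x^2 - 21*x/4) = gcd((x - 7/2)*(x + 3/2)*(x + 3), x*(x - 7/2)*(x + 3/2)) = x^2 - 2*x - 21/4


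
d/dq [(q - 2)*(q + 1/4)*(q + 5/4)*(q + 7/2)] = 4*q^3 + 9*q^2 - 71*q/8 - 321/32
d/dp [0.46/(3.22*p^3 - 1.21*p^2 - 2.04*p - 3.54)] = (-4.4436*p^2 + 1.1132*p + 0.9384)/(-3.22*p^3 + 1.21*p^2 + 2.04*p + 3.54)^2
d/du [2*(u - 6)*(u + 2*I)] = 4*u - 12 + 4*I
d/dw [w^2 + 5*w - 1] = 2*w + 5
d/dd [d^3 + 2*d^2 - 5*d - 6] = 3*d^2 + 4*d - 5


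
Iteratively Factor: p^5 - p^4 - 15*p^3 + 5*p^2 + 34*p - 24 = (p + 3)*(p^4 - 4*p^3 - 3*p^2 + 14*p - 8) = (p - 4)*(p + 3)*(p^3 - 3*p + 2) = (p - 4)*(p - 1)*(p + 3)*(p^2 + p - 2) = (p - 4)*(p - 1)*(p + 2)*(p + 3)*(p - 1)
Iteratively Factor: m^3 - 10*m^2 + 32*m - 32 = (m - 4)*(m^2 - 6*m + 8) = (m - 4)*(m - 2)*(m - 4)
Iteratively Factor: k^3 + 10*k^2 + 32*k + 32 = (k + 4)*(k^2 + 6*k + 8) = (k + 2)*(k + 4)*(k + 4)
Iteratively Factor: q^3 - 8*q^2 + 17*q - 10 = (q - 1)*(q^2 - 7*q + 10) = (q - 2)*(q - 1)*(q - 5)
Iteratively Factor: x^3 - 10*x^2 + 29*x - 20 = (x - 1)*(x^2 - 9*x + 20) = (x - 5)*(x - 1)*(x - 4)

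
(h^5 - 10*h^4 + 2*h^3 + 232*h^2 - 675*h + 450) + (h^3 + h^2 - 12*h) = h^5 - 10*h^4 + 3*h^3 + 233*h^2 - 687*h + 450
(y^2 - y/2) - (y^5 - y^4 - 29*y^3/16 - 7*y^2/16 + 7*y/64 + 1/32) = -y^5 + y^4 + 29*y^3/16 + 23*y^2/16 - 39*y/64 - 1/32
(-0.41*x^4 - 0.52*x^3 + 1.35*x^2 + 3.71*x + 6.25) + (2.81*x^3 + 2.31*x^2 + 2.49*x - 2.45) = -0.41*x^4 + 2.29*x^3 + 3.66*x^2 + 6.2*x + 3.8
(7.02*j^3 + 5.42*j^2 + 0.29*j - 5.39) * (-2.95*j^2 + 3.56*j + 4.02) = -20.709*j^5 + 9.0022*j^4 + 46.6601*j^3 + 38.7213*j^2 - 18.0226*j - 21.6678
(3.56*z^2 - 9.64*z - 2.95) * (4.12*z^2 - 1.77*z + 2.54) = 14.6672*z^4 - 46.018*z^3 + 13.9512*z^2 - 19.2641*z - 7.493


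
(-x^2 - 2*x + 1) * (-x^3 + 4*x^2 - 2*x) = x^5 - 2*x^4 - 7*x^3 + 8*x^2 - 2*x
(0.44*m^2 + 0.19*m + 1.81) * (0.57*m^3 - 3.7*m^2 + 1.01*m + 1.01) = 0.2508*m^5 - 1.5197*m^4 + 0.7731*m^3 - 6.0607*m^2 + 2.02*m + 1.8281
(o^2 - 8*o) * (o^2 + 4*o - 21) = o^4 - 4*o^3 - 53*o^2 + 168*o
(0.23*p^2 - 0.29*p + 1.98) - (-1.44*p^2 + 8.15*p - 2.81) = 1.67*p^2 - 8.44*p + 4.79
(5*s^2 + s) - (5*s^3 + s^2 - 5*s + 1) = -5*s^3 + 4*s^2 + 6*s - 1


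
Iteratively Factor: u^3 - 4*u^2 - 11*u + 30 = (u + 3)*(u^2 - 7*u + 10) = (u - 2)*(u + 3)*(u - 5)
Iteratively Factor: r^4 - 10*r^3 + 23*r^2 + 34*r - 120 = (r - 3)*(r^3 - 7*r^2 + 2*r + 40) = (r - 3)*(r + 2)*(r^2 - 9*r + 20) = (r - 4)*(r - 3)*(r + 2)*(r - 5)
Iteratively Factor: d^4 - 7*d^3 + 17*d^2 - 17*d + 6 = (d - 1)*(d^3 - 6*d^2 + 11*d - 6) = (d - 2)*(d - 1)*(d^2 - 4*d + 3) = (d - 3)*(d - 2)*(d - 1)*(d - 1)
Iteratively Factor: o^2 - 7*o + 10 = (o - 5)*(o - 2)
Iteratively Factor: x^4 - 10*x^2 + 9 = (x + 3)*(x^3 - 3*x^2 - x + 3) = (x - 3)*(x + 3)*(x^2 - 1) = (x - 3)*(x - 1)*(x + 3)*(x + 1)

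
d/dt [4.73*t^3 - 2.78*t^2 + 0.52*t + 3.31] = 14.19*t^2 - 5.56*t + 0.52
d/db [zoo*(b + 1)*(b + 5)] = zoo*(b + 3)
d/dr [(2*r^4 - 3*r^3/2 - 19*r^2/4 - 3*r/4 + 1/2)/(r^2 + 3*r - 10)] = (8*r^3 + 65*r^2 + 50*r + 3)/(2*(r^2 + 10*r + 25))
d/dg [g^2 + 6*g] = 2*g + 6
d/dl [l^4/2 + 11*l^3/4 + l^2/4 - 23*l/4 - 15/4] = 2*l^3 + 33*l^2/4 + l/2 - 23/4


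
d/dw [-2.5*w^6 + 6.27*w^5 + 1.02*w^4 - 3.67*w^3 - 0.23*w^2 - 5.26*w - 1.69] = -15.0*w^5 + 31.35*w^4 + 4.08*w^3 - 11.01*w^2 - 0.46*w - 5.26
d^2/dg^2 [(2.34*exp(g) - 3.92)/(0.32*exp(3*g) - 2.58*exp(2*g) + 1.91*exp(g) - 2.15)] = (0.958464*exp(6*g) - 9.40838399999999*exp(5*g) + 45.455016*exp(4*g) - 76.704148*exp(3*g) - 44.201592*exp(2*g) + 82.285618*exp(g) - 5.28083)*exp(g)/(0.032768*exp(9*g) - 0.792576*exp(8*g) + 6.976896*exp(7*g) - 27.295368*exp(6*g) + 52.293588*exp(5*g) - 79.054554*exp(4*g) + 74.974091*exp(3*g) - 59.308395*exp(2*g) + 26.486925*exp(g) - 9.938375)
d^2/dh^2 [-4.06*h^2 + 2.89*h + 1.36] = -8.12000000000000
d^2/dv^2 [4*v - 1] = 0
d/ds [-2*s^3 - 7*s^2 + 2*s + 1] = -6*s^2 - 14*s + 2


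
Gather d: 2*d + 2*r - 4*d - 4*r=-2*d - 2*r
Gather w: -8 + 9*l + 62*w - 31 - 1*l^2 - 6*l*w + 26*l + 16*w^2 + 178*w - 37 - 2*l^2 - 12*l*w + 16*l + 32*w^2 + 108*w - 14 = -3*l^2 + 51*l + 48*w^2 + w*(348 - 18*l) - 90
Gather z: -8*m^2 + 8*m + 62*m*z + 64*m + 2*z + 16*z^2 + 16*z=-8*m^2 + 72*m + 16*z^2 + z*(62*m + 18)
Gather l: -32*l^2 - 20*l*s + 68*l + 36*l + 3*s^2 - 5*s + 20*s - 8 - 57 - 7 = -32*l^2 + l*(104 - 20*s) + 3*s^2 + 15*s - 72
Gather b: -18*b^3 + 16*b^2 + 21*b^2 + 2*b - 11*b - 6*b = -18*b^3 + 37*b^2 - 15*b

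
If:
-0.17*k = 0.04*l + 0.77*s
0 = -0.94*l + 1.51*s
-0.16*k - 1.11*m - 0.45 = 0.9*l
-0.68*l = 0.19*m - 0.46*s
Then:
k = -0.73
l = 0.24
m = -0.49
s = 0.15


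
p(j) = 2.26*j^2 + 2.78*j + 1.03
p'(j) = 4.52*j + 2.78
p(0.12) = 1.40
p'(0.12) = 3.32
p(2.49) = 21.96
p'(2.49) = 14.03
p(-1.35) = 1.40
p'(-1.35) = -3.32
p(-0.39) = 0.29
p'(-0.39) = 1.02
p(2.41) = 20.86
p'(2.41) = 13.67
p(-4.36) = 31.87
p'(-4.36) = -16.93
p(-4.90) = 41.67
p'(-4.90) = -19.37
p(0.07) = 1.24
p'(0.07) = 3.10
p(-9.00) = 159.07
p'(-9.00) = -37.90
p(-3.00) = 13.03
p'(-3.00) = -10.78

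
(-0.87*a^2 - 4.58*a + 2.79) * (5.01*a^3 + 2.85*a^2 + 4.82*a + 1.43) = -4.3587*a^5 - 25.4253*a^4 - 3.2685*a^3 - 15.3682*a^2 + 6.8984*a + 3.9897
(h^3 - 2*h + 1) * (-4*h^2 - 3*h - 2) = -4*h^5 - 3*h^4 + 6*h^3 + 2*h^2 + h - 2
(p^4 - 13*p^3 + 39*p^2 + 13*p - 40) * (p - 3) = p^5 - 16*p^4 + 78*p^3 - 104*p^2 - 79*p + 120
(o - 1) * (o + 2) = o^2 + o - 2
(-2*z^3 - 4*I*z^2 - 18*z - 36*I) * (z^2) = -2*z^5 - 4*I*z^4 - 18*z^3 - 36*I*z^2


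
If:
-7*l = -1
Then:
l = 1/7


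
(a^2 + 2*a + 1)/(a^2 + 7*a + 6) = (a + 1)/(a + 6)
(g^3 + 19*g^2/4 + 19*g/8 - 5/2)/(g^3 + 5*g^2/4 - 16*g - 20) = (g - 1/2)/(g - 4)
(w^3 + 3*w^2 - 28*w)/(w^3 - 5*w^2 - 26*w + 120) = w*(w + 7)/(w^2 - w - 30)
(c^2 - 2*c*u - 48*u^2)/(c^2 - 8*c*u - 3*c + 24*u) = (c + 6*u)/(c - 3)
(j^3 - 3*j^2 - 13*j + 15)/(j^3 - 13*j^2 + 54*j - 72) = (j^3 - 3*j^2 - 13*j + 15)/(j^3 - 13*j^2 + 54*j - 72)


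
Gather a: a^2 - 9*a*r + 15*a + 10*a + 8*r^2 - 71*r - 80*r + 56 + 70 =a^2 + a*(25 - 9*r) + 8*r^2 - 151*r + 126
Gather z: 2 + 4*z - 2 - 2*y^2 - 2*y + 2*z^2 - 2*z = -2*y^2 - 2*y + 2*z^2 + 2*z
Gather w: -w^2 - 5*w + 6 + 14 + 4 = -w^2 - 5*w + 24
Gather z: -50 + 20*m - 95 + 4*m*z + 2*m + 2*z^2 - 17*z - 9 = 22*m + 2*z^2 + z*(4*m - 17) - 154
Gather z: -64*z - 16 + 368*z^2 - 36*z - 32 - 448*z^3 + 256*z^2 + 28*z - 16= -448*z^3 + 624*z^2 - 72*z - 64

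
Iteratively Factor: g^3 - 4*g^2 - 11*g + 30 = (g - 5)*(g^2 + g - 6) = (g - 5)*(g - 2)*(g + 3)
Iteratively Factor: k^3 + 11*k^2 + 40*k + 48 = (k + 4)*(k^2 + 7*k + 12) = (k + 4)^2*(k + 3)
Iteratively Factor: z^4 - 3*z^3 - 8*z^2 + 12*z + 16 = (z + 1)*(z^3 - 4*z^2 - 4*z + 16) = (z + 1)*(z + 2)*(z^2 - 6*z + 8) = (z - 4)*(z + 1)*(z + 2)*(z - 2)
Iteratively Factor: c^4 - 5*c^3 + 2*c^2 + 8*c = (c - 2)*(c^3 - 3*c^2 - 4*c) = (c - 4)*(c - 2)*(c^2 + c) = (c - 4)*(c - 2)*(c + 1)*(c)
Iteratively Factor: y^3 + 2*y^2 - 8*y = (y + 4)*(y^2 - 2*y) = (y - 2)*(y + 4)*(y)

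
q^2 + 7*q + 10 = (q + 2)*(q + 5)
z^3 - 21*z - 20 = (z - 5)*(z + 1)*(z + 4)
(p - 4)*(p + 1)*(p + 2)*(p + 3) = p^4 + 2*p^3 - 13*p^2 - 38*p - 24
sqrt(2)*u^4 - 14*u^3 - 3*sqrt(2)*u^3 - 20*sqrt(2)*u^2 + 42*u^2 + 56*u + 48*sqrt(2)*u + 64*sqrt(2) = (u - 4)*(u - 8*sqrt(2))*(u + sqrt(2))*(sqrt(2)*u + sqrt(2))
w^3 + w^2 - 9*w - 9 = (w - 3)*(w + 1)*(w + 3)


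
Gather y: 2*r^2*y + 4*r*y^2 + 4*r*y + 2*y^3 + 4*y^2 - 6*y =2*y^3 + y^2*(4*r + 4) + y*(2*r^2 + 4*r - 6)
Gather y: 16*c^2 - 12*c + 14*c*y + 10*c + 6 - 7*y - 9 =16*c^2 - 2*c + y*(14*c - 7) - 3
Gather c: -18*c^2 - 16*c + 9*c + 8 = -18*c^2 - 7*c + 8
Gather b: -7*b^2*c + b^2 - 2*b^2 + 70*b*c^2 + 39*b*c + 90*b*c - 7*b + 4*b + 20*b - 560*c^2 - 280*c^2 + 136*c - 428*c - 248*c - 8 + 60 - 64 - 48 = b^2*(-7*c - 1) + b*(70*c^2 + 129*c + 17) - 840*c^2 - 540*c - 60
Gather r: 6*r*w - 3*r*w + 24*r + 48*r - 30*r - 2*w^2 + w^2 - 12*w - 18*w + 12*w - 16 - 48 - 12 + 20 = r*(3*w + 42) - w^2 - 18*w - 56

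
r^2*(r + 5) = r^3 + 5*r^2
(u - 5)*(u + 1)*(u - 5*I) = u^3 - 4*u^2 - 5*I*u^2 - 5*u + 20*I*u + 25*I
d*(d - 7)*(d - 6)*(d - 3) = d^4 - 16*d^3 + 81*d^2 - 126*d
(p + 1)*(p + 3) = p^2 + 4*p + 3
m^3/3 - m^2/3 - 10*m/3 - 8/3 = (m/3 + 1/3)*(m - 4)*(m + 2)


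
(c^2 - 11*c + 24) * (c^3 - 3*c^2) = c^5 - 14*c^4 + 57*c^3 - 72*c^2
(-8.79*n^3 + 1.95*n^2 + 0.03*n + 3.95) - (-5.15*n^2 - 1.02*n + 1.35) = -8.79*n^3 + 7.1*n^2 + 1.05*n + 2.6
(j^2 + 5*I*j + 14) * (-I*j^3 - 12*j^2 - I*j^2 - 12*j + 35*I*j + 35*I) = -I*j^5 - 7*j^4 - I*j^4 - 7*j^3 - 39*I*j^3 - 343*j^2 - 39*I*j^2 - 343*j + 490*I*j + 490*I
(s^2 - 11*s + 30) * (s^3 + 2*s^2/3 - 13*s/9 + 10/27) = s^5 - 31*s^4/3 + 191*s^3/9 + 979*s^2/27 - 1280*s/27 + 100/9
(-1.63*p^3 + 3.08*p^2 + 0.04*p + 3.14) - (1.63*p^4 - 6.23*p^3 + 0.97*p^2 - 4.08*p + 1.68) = -1.63*p^4 + 4.6*p^3 + 2.11*p^2 + 4.12*p + 1.46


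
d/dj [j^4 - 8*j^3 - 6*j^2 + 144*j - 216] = 4*j^3 - 24*j^2 - 12*j + 144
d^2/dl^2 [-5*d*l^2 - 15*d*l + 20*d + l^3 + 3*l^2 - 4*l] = -10*d + 6*l + 6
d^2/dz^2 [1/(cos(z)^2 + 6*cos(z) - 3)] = 2*(-2*sin(z)^4 + 9*sin(z)^2*cos(z) + 25*sin(z)^2 + 16)/(cos(z)^2 + 6*cos(z) - 3)^3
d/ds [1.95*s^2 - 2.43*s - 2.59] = 3.9*s - 2.43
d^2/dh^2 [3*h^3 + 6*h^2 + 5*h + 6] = 18*h + 12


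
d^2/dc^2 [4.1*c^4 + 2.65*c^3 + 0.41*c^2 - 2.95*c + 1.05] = 49.2*c^2 + 15.9*c + 0.82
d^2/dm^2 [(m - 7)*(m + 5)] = 2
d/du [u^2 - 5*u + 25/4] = 2*u - 5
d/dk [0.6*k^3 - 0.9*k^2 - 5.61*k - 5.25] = 1.8*k^2 - 1.8*k - 5.61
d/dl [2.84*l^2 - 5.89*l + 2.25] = 5.68*l - 5.89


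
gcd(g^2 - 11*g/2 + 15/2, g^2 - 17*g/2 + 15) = g - 5/2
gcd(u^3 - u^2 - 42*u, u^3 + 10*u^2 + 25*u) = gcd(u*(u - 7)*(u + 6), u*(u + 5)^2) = u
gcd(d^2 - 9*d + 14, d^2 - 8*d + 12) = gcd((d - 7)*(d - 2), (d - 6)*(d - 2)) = d - 2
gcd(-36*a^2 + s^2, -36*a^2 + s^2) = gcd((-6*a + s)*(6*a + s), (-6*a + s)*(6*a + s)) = -36*a^2 + s^2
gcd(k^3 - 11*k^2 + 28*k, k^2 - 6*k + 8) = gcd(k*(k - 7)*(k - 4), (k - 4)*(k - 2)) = k - 4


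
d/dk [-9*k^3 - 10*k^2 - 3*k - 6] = -27*k^2 - 20*k - 3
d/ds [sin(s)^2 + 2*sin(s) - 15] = 2*(sin(s) + 1)*cos(s)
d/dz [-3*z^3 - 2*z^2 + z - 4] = -9*z^2 - 4*z + 1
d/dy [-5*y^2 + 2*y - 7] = 2 - 10*y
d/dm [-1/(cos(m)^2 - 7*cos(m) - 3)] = (7 - 2*cos(m))*sin(m)/(sin(m)^2 + 7*cos(m) + 2)^2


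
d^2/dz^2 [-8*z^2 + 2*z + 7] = -16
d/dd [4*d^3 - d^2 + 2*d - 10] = 12*d^2 - 2*d + 2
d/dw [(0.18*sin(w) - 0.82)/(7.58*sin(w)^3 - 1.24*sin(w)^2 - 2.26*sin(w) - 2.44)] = (-2.7288*sin(w)^3 + 18.87*sin(w)^2 - 2.0336*sin(w) - 2.2924)*cos(w)/(57.4564*sin(w)^6 - 18.7984*sin(w)^5 - 32.724*sin(w)^4 - 31.3856*sin(w)^3 + 11.1588*sin(w)^2 + 11.0288*sin(w) + 5.9536)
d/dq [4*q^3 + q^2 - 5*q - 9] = 12*q^2 + 2*q - 5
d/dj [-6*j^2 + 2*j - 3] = 2 - 12*j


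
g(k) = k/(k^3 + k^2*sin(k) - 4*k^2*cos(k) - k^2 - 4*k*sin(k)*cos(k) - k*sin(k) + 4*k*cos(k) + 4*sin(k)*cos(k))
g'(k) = k*(-4*k^2*sin(k) - k^2*cos(k) - 3*k^2 - 4*k*sin(k)^2 + 2*k*sin(k) + 4*k*cos(k)^2 + 9*k*cos(k) + 2*k + 4*sin(k)^2 + 4*sin(k)*cos(k) + sin(k) - 4*cos(k)^2 - 4*cos(k))/(k^3 + k^2*sin(k) - 4*k^2*cos(k) - k^2 - 4*k*sin(k)*cos(k) - k*sin(k) + 4*k*cos(k) + 4*sin(k)*cos(k))^2 + 1/(k^3 + k^2*sin(k) - 4*k^2*cos(k) - k^2 - 4*k*sin(k)*cos(k) - k*sin(k) + 4*k*cos(k) + 4*sin(k)*cos(k)) = (-4*k^3*sin(k) - k^3*cos(k) - 2*k^3 + 3*k^2*sin(k) + 5*k^2*cos(k) + 4*k^2*cos(2*k) + k^2 - 4*k*cos(2*k) + 2*sin(2*k))/((k - 1)^2*(k + sin(k))^2*(k - 4*cos(k))^2)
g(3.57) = 0.06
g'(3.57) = -0.00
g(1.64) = 0.51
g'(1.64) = -1.98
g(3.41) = 0.06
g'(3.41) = -0.01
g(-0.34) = 0.09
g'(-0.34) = 0.06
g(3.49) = 0.06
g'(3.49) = -0.01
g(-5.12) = 0.03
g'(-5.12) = 0.03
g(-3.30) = -0.38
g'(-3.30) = 0.97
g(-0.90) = 0.08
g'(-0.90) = -0.02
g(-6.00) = 0.02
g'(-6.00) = 0.01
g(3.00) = 0.07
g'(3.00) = -0.03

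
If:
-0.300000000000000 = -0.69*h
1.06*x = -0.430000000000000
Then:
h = 0.43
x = -0.41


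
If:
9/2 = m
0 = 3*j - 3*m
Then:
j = 9/2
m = 9/2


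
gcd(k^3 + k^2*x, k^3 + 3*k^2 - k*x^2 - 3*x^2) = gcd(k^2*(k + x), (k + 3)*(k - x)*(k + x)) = k + x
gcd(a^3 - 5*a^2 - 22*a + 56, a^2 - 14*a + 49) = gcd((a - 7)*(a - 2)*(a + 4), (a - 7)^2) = a - 7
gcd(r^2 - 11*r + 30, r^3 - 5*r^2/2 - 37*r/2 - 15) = r - 6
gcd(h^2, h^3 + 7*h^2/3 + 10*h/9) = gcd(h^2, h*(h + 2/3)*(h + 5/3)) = h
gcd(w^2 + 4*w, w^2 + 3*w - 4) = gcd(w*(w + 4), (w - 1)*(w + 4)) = w + 4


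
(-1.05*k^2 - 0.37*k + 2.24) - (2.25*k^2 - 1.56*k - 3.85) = -3.3*k^2 + 1.19*k + 6.09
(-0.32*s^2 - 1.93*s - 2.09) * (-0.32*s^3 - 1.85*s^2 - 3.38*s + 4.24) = 0.1024*s^5 + 1.2096*s^4 + 5.3209*s^3 + 9.0331*s^2 - 1.119*s - 8.8616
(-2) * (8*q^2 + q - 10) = -16*q^2 - 2*q + 20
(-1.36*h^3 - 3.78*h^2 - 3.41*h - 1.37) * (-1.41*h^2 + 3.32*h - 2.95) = 1.9176*h^5 + 0.8146*h^4 - 3.7295*h^3 + 1.7615*h^2 + 5.5111*h + 4.0415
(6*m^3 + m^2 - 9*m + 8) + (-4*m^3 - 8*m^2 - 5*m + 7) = 2*m^3 - 7*m^2 - 14*m + 15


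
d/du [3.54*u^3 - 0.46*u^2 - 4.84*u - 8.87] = 10.62*u^2 - 0.92*u - 4.84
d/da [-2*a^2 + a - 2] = 1 - 4*a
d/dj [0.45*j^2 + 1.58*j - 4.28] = 0.9*j + 1.58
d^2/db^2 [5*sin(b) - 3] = -5*sin(b)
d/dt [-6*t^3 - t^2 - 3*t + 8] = -18*t^2 - 2*t - 3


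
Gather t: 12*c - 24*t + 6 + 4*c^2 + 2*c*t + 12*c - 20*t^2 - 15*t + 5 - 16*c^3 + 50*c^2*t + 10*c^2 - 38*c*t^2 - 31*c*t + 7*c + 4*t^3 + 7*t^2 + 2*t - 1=-16*c^3 + 14*c^2 + 31*c + 4*t^3 + t^2*(-38*c - 13) + t*(50*c^2 - 29*c - 37) + 10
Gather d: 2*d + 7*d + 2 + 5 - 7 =9*d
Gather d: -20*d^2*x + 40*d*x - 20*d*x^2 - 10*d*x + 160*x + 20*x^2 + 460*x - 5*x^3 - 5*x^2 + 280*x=-20*d^2*x + d*(-20*x^2 + 30*x) - 5*x^3 + 15*x^2 + 900*x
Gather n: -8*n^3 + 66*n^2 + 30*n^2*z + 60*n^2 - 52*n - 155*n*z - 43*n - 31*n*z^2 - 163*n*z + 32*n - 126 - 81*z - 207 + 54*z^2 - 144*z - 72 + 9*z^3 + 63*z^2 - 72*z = -8*n^3 + n^2*(30*z + 126) + n*(-31*z^2 - 318*z - 63) + 9*z^3 + 117*z^2 - 297*z - 405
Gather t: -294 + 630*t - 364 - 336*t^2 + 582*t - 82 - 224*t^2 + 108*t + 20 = -560*t^2 + 1320*t - 720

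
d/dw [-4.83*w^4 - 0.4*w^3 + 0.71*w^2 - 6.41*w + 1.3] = -19.32*w^3 - 1.2*w^2 + 1.42*w - 6.41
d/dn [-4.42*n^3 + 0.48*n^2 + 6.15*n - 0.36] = -13.26*n^2 + 0.96*n + 6.15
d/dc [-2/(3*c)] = 2/(3*c^2)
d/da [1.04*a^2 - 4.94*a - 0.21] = 2.08*a - 4.94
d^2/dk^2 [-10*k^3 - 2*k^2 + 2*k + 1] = -60*k - 4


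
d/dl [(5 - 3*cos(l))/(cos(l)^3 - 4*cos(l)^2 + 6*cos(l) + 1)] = 16*(-6*cos(l)^3 + 27*cos(l)^2 - 40*cos(l) + 33)*sin(l)/(16*sin(l)^2 + 27*cos(l) + cos(3*l) - 12)^2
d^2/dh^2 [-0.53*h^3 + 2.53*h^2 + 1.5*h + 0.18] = 5.06 - 3.18*h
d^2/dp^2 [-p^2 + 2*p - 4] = -2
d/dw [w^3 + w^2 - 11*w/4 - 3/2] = 3*w^2 + 2*w - 11/4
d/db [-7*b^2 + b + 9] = 1 - 14*b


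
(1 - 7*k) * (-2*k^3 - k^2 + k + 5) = 14*k^4 + 5*k^3 - 8*k^2 - 34*k + 5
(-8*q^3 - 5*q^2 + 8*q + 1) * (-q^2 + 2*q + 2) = 8*q^5 - 11*q^4 - 34*q^3 + 5*q^2 + 18*q + 2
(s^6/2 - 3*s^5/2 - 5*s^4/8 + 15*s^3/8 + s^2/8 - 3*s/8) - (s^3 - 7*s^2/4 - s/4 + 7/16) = s^6/2 - 3*s^5/2 - 5*s^4/8 + 7*s^3/8 + 15*s^2/8 - s/8 - 7/16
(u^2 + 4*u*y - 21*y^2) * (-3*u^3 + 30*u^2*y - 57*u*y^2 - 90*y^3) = -3*u^5 + 18*u^4*y + 126*u^3*y^2 - 948*u^2*y^3 + 837*u*y^4 + 1890*y^5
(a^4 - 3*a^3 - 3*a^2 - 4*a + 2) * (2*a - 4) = 2*a^5 - 10*a^4 + 6*a^3 + 4*a^2 + 20*a - 8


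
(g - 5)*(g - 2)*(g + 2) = g^3 - 5*g^2 - 4*g + 20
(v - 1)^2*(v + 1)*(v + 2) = v^4 + v^3 - 3*v^2 - v + 2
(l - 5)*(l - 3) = l^2 - 8*l + 15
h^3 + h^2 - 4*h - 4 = (h - 2)*(h + 1)*(h + 2)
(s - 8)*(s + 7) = s^2 - s - 56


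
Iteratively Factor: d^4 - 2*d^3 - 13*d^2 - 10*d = (d + 2)*(d^3 - 4*d^2 - 5*d) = (d + 1)*(d + 2)*(d^2 - 5*d) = d*(d + 1)*(d + 2)*(d - 5)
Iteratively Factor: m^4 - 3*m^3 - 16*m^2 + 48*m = (m - 4)*(m^3 + m^2 - 12*m) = m*(m - 4)*(m^2 + m - 12) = m*(m - 4)*(m + 4)*(m - 3)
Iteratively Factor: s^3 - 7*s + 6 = (s + 3)*(s^2 - 3*s + 2) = (s - 1)*(s + 3)*(s - 2)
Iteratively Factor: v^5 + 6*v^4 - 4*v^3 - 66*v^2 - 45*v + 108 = (v - 1)*(v^4 + 7*v^3 + 3*v^2 - 63*v - 108) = (v - 3)*(v - 1)*(v^3 + 10*v^2 + 33*v + 36) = (v - 3)*(v - 1)*(v + 4)*(v^2 + 6*v + 9) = (v - 3)*(v - 1)*(v + 3)*(v + 4)*(v + 3)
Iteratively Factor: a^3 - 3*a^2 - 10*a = (a)*(a^2 - 3*a - 10) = a*(a + 2)*(a - 5)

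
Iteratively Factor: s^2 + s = (s)*(s + 1)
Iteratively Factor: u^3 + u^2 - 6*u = (u)*(u^2 + u - 6) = u*(u + 3)*(u - 2)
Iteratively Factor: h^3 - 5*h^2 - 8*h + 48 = (h - 4)*(h^2 - h - 12) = (h - 4)^2*(h + 3)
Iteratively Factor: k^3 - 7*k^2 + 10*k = (k - 5)*(k^2 - 2*k) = (k - 5)*(k - 2)*(k)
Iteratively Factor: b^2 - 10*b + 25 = (b - 5)*(b - 5)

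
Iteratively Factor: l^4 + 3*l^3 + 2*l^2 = (l + 2)*(l^3 + l^2) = (l + 1)*(l + 2)*(l^2) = l*(l + 1)*(l + 2)*(l)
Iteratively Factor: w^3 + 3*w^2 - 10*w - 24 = (w + 2)*(w^2 + w - 12) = (w + 2)*(w + 4)*(w - 3)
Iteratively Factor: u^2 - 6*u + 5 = (u - 5)*(u - 1)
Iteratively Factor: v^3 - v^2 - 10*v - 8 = (v + 1)*(v^2 - 2*v - 8) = (v + 1)*(v + 2)*(v - 4)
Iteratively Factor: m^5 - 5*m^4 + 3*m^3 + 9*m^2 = (m + 1)*(m^4 - 6*m^3 + 9*m^2) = (m - 3)*(m + 1)*(m^3 - 3*m^2) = m*(m - 3)*(m + 1)*(m^2 - 3*m) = m^2*(m - 3)*(m + 1)*(m - 3)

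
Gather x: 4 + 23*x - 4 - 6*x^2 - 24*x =-6*x^2 - x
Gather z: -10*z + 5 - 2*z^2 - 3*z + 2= -2*z^2 - 13*z + 7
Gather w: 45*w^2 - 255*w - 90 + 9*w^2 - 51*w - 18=54*w^2 - 306*w - 108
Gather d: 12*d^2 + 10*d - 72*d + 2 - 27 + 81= 12*d^2 - 62*d + 56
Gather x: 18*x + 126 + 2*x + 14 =20*x + 140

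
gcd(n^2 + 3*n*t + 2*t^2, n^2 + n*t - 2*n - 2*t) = n + t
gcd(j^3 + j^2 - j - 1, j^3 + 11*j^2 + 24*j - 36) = j - 1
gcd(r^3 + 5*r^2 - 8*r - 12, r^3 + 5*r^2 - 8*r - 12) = r^3 + 5*r^2 - 8*r - 12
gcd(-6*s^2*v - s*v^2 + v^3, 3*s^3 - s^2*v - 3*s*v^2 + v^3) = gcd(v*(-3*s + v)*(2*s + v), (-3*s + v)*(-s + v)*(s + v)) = 3*s - v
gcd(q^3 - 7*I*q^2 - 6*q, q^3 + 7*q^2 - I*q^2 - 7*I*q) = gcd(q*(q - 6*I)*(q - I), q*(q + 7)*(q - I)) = q^2 - I*q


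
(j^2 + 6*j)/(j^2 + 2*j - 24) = j/(j - 4)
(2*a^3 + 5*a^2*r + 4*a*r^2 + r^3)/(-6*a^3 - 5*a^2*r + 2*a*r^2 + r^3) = (2*a^2 + 3*a*r + r^2)/(-6*a^2 + a*r + r^2)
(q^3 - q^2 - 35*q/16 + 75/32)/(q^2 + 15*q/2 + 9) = (16*q^2 - 40*q + 25)/(16*(q + 6))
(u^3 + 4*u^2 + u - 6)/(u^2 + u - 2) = u + 3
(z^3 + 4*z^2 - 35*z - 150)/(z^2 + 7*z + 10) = (z^2 - z - 30)/(z + 2)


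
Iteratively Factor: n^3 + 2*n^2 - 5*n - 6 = (n - 2)*(n^2 + 4*n + 3) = (n - 2)*(n + 3)*(n + 1)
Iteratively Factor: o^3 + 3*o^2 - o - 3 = (o - 1)*(o^2 + 4*o + 3) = (o - 1)*(o + 3)*(o + 1)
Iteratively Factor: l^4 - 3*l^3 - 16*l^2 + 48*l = (l + 4)*(l^3 - 7*l^2 + 12*l) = l*(l + 4)*(l^2 - 7*l + 12) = l*(l - 3)*(l + 4)*(l - 4)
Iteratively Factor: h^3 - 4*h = (h)*(h^2 - 4) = h*(h - 2)*(h + 2)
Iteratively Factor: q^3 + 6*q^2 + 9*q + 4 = (q + 1)*(q^2 + 5*q + 4) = (q + 1)*(q + 4)*(q + 1)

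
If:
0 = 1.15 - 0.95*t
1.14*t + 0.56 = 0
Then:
No Solution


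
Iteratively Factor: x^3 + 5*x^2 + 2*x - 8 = (x + 4)*(x^2 + x - 2) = (x + 2)*(x + 4)*(x - 1)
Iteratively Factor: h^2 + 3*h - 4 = (h + 4)*(h - 1)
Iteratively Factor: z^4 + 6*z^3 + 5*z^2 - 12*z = (z)*(z^3 + 6*z^2 + 5*z - 12) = z*(z - 1)*(z^2 + 7*z + 12) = z*(z - 1)*(z + 3)*(z + 4)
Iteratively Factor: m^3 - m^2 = (m)*(m^2 - m) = m^2*(m - 1)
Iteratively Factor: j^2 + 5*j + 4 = (j + 1)*(j + 4)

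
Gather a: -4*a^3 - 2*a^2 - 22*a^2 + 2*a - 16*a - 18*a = -4*a^3 - 24*a^2 - 32*a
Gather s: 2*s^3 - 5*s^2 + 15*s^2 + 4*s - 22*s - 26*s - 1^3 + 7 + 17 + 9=2*s^3 + 10*s^2 - 44*s + 32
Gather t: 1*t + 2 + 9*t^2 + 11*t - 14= 9*t^2 + 12*t - 12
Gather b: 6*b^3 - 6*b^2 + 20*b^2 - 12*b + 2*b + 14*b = 6*b^3 + 14*b^2 + 4*b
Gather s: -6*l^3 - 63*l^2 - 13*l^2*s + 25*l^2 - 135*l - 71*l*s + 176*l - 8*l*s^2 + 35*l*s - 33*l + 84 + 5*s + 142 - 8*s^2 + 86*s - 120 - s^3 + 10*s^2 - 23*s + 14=-6*l^3 - 38*l^2 + 8*l - s^3 + s^2*(2 - 8*l) + s*(-13*l^2 - 36*l + 68) + 120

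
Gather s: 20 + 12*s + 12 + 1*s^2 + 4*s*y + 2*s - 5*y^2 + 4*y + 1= s^2 + s*(4*y + 14) - 5*y^2 + 4*y + 33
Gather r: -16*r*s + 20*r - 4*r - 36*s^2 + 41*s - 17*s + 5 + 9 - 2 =r*(16 - 16*s) - 36*s^2 + 24*s + 12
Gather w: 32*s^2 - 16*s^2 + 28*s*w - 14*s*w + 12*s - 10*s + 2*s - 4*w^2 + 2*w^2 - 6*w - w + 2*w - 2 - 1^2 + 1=16*s^2 + 4*s - 2*w^2 + w*(14*s - 5) - 2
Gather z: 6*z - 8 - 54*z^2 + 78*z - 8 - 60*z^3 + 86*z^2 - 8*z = -60*z^3 + 32*z^2 + 76*z - 16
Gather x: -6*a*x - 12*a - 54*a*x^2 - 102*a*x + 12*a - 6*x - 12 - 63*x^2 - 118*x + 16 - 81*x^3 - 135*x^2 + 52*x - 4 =-81*x^3 + x^2*(-54*a - 198) + x*(-108*a - 72)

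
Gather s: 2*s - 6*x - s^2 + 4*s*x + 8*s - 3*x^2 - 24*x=-s^2 + s*(4*x + 10) - 3*x^2 - 30*x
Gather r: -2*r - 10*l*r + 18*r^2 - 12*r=18*r^2 + r*(-10*l - 14)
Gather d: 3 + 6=9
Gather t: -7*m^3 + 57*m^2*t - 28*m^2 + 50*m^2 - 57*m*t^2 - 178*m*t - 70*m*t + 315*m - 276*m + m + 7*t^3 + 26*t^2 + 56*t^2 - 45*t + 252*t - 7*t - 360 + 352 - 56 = -7*m^3 + 22*m^2 + 40*m + 7*t^3 + t^2*(82 - 57*m) + t*(57*m^2 - 248*m + 200) - 64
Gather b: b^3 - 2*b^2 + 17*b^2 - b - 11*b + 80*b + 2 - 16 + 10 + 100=b^3 + 15*b^2 + 68*b + 96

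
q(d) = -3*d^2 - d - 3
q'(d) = -6*d - 1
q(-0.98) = -4.90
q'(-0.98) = 4.88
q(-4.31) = -54.42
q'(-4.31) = 24.86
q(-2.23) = -15.69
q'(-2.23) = 12.38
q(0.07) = -3.08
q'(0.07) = -1.42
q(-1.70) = -9.97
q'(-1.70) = 9.20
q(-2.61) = -20.83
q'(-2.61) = 14.66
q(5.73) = -107.23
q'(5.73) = -35.38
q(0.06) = -3.07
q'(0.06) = -1.36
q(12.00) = -447.00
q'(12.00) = -73.00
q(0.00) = -3.00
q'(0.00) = -1.00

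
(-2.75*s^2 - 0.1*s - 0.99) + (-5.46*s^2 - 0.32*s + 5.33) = -8.21*s^2 - 0.42*s + 4.34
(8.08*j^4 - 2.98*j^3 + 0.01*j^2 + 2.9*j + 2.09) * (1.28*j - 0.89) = 10.3424*j^5 - 11.0056*j^4 + 2.665*j^3 + 3.7031*j^2 + 0.0941999999999998*j - 1.8601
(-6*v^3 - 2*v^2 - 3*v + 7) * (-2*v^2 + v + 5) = 12*v^5 - 2*v^4 - 26*v^3 - 27*v^2 - 8*v + 35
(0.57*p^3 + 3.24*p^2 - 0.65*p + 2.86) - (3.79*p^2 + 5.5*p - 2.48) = 0.57*p^3 - 0.55*p^2 - 6.15*p + 5.34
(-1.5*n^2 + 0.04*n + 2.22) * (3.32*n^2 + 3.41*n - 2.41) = -4.98*n^4 - 4.9822*n^3 + 11.1218*n^2 + 7.4738*n - 5.3502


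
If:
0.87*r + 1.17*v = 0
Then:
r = -1.3448275862069*v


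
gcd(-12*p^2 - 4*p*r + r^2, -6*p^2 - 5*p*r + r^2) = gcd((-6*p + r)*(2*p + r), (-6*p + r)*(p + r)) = 6*p - r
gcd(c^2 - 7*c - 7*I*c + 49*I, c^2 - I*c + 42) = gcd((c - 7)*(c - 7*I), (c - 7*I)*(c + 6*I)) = c - 7*I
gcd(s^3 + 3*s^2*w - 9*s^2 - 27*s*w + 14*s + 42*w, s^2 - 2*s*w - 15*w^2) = s + 3*w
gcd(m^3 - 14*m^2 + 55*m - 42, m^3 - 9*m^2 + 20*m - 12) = m^2 - 7*m + 6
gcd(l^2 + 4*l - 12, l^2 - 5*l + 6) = l - 2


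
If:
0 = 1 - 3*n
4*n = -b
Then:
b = -4/3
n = 1/3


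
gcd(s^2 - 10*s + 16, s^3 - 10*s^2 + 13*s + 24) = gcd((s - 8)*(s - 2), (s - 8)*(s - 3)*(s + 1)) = s - 8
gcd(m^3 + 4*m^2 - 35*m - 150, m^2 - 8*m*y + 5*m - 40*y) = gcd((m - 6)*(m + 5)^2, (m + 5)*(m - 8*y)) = m + 5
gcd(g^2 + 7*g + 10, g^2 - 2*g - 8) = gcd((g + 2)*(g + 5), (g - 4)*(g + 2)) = g + 2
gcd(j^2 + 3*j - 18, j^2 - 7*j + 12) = j - 3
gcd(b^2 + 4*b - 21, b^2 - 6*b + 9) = b - 3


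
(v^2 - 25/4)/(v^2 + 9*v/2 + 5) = (v - 5/2)/(v + 2)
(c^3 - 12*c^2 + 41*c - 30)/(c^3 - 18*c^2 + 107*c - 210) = (c - 1)/(c - 7)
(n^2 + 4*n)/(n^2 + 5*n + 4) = n/(n + 1)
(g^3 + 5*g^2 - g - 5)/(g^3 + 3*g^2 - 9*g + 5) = (g + 1)/(g - 1)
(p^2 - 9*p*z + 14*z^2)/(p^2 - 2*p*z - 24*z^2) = (-p^2 + 9*p*z - 14*z^2)/(-p^2 + 2*p*z + 24*z^2)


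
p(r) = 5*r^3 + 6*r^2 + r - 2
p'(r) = 15*r^2 + 12*r + 1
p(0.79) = 5.00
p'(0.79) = 19.84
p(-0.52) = -1.60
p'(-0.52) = -1.18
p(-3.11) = -97.48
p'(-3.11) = 108.76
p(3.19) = 224.56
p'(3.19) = 191.92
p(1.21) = 16.85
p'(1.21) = 37.48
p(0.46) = 0.22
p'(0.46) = 9.69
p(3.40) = 267.28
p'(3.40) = 215.20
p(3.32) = 250.43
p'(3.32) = 206.18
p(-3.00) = -86.00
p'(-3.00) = 100.00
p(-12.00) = -7790.00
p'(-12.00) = 2017.00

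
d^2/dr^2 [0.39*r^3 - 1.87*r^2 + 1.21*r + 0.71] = 2.34*r - 3.74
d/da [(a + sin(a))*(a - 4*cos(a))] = (a + sin(a))*(4*sin(a) + 1) + (a - 4*cos(a))*(cos(a) + 1)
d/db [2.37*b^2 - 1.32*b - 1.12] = 4.74*b - 1.32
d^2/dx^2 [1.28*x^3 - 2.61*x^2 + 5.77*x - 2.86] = 7.68*x - 5.22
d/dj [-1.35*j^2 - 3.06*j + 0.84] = -2.7*j - 3.06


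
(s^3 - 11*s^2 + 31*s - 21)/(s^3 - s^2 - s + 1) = (s^2 - 10*s + 21)/(s^2 - 1)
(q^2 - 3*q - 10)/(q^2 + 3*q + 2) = (q - 5)/(q + 1)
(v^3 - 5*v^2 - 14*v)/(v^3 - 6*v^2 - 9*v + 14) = v/(v - 1)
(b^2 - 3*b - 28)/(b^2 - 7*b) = (b + 4)/b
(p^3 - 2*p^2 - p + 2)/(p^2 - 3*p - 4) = (p^2 - 3*p + 2)/(p - 4)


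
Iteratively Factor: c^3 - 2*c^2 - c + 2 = (c + 1)*(c^2 - 3*c + 2) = (c - 2)*(c + 1)*(c - 1)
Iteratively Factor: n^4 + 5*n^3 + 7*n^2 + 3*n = (n + 1)*(n^3 + 4*n^2 + 3*n) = n*(n + 1)*(n^2 + 4*n + 3) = n*(n + 1)*(n + 3)*(n + 1)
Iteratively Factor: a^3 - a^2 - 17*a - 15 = (a - 5)*(a^2 + 4*a + 3) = (a - 5)*(a + 3)*(a + 1)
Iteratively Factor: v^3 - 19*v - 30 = (v - 5)*(v^2 + 5*v + 6) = (v - 5)*(v + 3)*(v + 2)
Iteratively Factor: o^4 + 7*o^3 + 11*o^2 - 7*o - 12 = (o + 3)*(o^3 + 4*o^2 - o - 4) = (o + 3)*(o + 4)*(o^2 - 1) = (o - 1)*(o + 3)*(o + 4)*(o + 1)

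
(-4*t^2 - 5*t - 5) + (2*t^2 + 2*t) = -2*t^2 - 3*t - 5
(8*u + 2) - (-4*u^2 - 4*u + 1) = 4*u^2 + 12*u + 1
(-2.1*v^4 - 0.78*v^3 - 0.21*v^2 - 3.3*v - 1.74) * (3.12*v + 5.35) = -6.552*v^5 - 13.6686*v^4 - 4.8282*v^3 - 11.4195*v^2 - 23.0838*v - 9.309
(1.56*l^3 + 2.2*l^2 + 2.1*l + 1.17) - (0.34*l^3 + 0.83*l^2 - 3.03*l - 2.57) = 1.22*l^3 + 1.37*l^2 + 5.13*l + 3.74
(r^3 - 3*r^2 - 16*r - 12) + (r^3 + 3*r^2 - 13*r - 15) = 2*r^3 - 29*r - 27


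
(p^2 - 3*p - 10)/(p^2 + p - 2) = (p - 5)/(p - 1)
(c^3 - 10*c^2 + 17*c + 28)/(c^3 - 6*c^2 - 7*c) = (c - 4)/c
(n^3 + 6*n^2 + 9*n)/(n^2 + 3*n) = n + 3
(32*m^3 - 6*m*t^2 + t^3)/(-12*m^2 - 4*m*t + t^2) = (16*m^2 - 8*m*t + t^2)/(-6*m + t)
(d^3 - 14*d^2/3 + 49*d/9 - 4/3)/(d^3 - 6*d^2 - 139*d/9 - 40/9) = (-9*d^3 + 42*d^2 - 49*d + 12)/(-9*d^3 + 54*d^2 + 139*d + 40)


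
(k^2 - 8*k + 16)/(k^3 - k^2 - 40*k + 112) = 1/(k + 7)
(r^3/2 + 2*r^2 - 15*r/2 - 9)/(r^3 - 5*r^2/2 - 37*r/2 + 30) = (r^3 + 4*r^2 - 15*r - 18)/(2*r^3 - 5*r^2 - 37*r + 60)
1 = 1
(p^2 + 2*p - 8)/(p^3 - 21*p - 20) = (p - 2)/(p^2 - 4*p - 5)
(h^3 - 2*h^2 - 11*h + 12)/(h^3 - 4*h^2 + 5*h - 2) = (h^2 - h - 12)/(h^2 - 3*h + 2)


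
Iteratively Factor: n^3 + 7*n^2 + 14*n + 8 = (n + 1)*(n^2 + 6*n + 8) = (n + 1)*(n + 2)*(n + 4)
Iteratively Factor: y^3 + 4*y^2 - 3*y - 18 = (y - 2)*(y^2 + 6*y + 9) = (y - 2)*(y + 3)*(y + 3)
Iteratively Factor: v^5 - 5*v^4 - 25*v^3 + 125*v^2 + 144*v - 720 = (v - 3)*(v^4 - 2*v^3 - 31*v^2 + 32*v + 240) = (v - 5)*(v - 3)*(v^3 + 3*v^2 - 16*v - 48) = (v - 5)*(v - 3)*(v + 4)*(v^2 - v - 12) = (v - 5)*(v - 4)*(v - 3)*(v + 4)*(v + 3)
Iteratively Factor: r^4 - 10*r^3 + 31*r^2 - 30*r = (r - 3)*(r^3 - 7*r^2 + 10*r) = r*(r - 3)*(r^2 - 7*r + 10) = r*(r - 3)*(r - 2)*(r - 5)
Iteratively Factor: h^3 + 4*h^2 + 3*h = (h)*(h^2 + 4*h + 3) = h*(h + 1)*(h + 3)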